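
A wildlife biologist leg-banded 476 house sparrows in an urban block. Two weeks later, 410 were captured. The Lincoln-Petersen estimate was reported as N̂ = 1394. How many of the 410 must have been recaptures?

R = 140

From N = M·C/R: R = M·C / N = 476·410 / 1394 = 195160 / 1394 = 140.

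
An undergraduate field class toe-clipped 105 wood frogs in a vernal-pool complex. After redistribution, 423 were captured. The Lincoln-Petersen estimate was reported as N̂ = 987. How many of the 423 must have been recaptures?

R = 45

From N = M·C/R: R = M·C / N = 105·423 / 987 = 44415 / 987 = 45.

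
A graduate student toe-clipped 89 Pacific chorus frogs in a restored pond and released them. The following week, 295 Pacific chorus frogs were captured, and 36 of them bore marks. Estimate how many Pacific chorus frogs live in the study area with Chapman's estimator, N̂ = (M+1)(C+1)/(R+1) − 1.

N = 719

N̂ = (89+1)(295+1)/(36+1) − 1 = 90·296/37 − 1
= 26640/37 − 1 = 720 − 1 = 719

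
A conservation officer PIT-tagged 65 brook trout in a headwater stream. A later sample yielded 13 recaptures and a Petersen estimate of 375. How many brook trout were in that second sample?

C = 75

From N = M·C/R: C = N·R / M = 375·13 / 65 = 4875 / 65 = 75.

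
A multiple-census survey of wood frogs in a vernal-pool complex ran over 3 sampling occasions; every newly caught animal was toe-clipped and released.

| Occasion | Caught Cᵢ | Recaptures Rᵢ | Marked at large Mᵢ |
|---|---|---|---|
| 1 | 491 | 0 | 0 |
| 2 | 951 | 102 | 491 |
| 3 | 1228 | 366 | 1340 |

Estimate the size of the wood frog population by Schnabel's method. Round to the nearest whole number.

N ≈ 4514

Σ MᵢCᵢ = 0·491 + 491·951 + 1340·1228 = 0 + 466941 + 1645520 = 2112461
Σ Rᵢ = 0 + 102 + 366 = 468
N̂ = 2112461 / 468 ≈ 4513.8 → 4514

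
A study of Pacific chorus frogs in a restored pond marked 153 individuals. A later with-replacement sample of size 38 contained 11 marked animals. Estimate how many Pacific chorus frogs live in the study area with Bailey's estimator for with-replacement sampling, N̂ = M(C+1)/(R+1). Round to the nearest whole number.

N ≈ 497

N̂ = 153·(38+1)/(11+1) = 153·39/12 = 5967/12 ≈ 497.2 → 497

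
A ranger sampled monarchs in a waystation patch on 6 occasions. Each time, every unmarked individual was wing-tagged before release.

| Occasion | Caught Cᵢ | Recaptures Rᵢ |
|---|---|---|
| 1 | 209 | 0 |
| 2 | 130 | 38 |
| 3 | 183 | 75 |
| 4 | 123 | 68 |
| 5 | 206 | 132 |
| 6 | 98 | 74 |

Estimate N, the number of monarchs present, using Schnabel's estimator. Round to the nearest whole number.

Marked at large before each occasion: Mᵢ = Σⱼ<ᵢ (Cⱼ − Rⱼ) → M1=0, M2=209, M3=301, M4=409, M5=464, M6=538
Σ MᵢCᵢ = 0·209 + 209·130 + 301·183 + 409·123 + 464·206 + 538·98 = 0 + 27170 + 55083 + 50307 + 95584 + 52724 = 280868
Σ Rᵢ = 0 + 38 + 75 + 68 + 132 + 74 = 387
N̂ = 280868 / 387 ≈ 725.8 → 726

N ≈ 726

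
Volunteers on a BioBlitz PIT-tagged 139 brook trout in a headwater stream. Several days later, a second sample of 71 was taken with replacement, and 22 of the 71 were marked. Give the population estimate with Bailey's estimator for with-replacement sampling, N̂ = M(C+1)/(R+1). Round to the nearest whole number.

N ≈ 435

N̂ = 139·(71+1)/(22+1) = 139·72/23 = 10008/23 ≈ 435.1 → 435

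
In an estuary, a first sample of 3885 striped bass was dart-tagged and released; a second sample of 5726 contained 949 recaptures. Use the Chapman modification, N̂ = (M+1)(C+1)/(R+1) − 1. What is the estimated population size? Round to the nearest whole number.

N ≈ 23,425

N̂ = (3885+1)(5726+1)/(949+1) − 1 = 3886·5727/950 − 1
= 22255122/950 − 1 ≈ 23426.4 − 1 ≈ 23425.4 → 23425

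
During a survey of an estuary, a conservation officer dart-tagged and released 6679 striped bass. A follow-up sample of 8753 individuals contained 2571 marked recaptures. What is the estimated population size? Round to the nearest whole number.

Lincoln-Petersen assumes M/N = R/C, so N = M·C / R.
N = (6679 × 8753) / 2571 = 58461287 / 2571 ≈ 22738.7 → 22739

N ≈ 22,739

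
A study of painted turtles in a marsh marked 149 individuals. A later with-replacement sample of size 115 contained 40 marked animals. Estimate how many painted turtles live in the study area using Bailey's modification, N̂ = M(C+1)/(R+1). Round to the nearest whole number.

N̂ = 149·(115+1)/(40+1) = 149·116/41 = 17284/41 ≈ 421.6 → 422

N ≈ 422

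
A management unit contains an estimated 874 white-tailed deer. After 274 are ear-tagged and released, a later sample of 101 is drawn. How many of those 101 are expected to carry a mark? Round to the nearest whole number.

expected recaptures ≈ 32

The marked fraction of the population is 274/874, so in a sample of 101 expect C·(M/N) marked.
E[R] = 274 × 101 / 874 = 27674 / 874 ≈ 31.7 → 32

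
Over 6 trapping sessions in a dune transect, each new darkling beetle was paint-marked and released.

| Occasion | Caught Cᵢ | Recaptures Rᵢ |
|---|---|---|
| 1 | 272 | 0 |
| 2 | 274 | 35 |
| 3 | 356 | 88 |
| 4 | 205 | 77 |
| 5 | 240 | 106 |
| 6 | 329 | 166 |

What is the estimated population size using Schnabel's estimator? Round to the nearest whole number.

Marked at large before each occasion: Mᵢ = Σⱼ<ᵢ (Cⱼ − Rⱼ) → M1=0, M2=272, M3=511, M4=779, M5=907, M6=1041
Σ MᵢCᵢ = 0·272 + 272·274 + 511·356 + 779·205 + 907·240 + 1041·329 = 0 + 74528 + 181916 + 159695 + 217680 + 342489 = 976308
Σ Rᵢ = 0 + 35 + 88 + 77 + 106 + 166 = 472
N̂ = 976308 / 472 ≈ 2068.4 → 2068

N ≈ 2068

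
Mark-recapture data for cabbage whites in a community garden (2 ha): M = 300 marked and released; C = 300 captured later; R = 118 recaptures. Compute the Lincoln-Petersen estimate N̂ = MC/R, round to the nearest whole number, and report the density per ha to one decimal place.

density ≈ 381.5 cabbage whites per ha

N̂ = 300·300/118 = 90000/118 ≈ 762.7 → 763
Density = N̂ / area = 763 / 2 ≈ 381.50 → 381.5 per ha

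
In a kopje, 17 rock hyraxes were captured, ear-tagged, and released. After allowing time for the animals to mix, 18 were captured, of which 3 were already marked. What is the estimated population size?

N = 102

The marked fraction in the recapture sample should equal the marked fraction in the population: 3/18 = 17/N.
N = (17 × 18) / 3 = 306 / 3 = 102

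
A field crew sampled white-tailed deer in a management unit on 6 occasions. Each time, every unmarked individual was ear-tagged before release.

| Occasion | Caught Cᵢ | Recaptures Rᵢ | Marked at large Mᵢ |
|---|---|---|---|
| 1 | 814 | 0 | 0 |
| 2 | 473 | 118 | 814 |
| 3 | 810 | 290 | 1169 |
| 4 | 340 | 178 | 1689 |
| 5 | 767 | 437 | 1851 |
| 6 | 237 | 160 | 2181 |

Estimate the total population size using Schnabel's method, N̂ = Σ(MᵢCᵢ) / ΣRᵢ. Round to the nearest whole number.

N ≈ 3248

Σ MᵢCᵢ = 0·814 + 814·473 + 1169·810 + 1689·340 + 1851·767 + 2181·237 = 0 + 385022 + 946890 + 574260 + 1419717 + 516897 = 3842786
Σ Rᵢ = 0 + 118 + 290 + 178 + 437 + 160 = 1183
N̂ = 3842786 / 1183 ≈ 3248.3 → 3248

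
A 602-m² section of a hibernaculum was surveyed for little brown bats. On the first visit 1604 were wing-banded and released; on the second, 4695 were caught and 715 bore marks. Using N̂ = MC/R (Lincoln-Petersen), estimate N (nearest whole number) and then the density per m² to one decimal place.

density ≈ 17.5 little brown bats per m²

N̂ = 1604·4695/715 = 7530780/715 ≈ 10532.6 → 10533
Density = N̂ / area = 10533 / 602 ≈ 17.50 → 17.5 per m²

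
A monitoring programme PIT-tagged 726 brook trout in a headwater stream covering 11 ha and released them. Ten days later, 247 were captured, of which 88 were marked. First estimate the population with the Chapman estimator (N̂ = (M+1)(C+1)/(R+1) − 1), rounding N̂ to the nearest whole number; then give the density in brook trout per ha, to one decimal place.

N̂ = 727·248/89 − 1 = 180296/89 − 1 ≈ 2024.8 → 2025
Density = N̂ / area = 2025 / 11 ≈ 184.09 → 184.1 per ha

density ≈ 184.1 brook trout per ha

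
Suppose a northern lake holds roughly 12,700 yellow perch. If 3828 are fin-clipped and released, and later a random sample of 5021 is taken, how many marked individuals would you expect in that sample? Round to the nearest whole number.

Expected recaptures E[R] = M·C / N.
E[R] = 3828 × 5021 / 12700 = 19220388 / 12700 ≈ 1513.4 → 1513

expected recaptures ≈ 1513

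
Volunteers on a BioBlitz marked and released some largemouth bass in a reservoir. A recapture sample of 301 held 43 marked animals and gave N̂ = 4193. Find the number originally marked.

From N = M·C/R: M = N·R / C = 4193·43 / 301 = 180299 / 301 = 599.

M = 599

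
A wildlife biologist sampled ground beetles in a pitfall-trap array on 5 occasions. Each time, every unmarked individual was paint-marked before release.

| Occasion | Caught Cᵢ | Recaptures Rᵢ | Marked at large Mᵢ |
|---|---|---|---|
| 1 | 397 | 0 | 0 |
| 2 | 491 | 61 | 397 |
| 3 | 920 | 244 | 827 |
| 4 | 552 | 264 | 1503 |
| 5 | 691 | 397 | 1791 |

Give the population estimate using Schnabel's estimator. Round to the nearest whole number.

N ≈ 3129

Σ MᵢCᵢ = 0·397 + 397·491 + 827·920 + 1503·552 + 1791·691 = 0 + 194927 + 760840 + 829656 + 1237581 = 3023004
Σ Rᵢ = 0 + 61 + 244 + 264 + 397 = 966
N̂ = 3023004 / 966 ≈ 3129.4 → 3129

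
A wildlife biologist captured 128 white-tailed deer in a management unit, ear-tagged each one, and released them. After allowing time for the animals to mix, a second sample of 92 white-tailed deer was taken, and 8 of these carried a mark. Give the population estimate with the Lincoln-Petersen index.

The marked fraction in the recapture sample should equal the marked fraction in the population: 8/92 = 128/N.
N = (128 × 92) / 8 = 11776 / 8 = 1472

N = 1472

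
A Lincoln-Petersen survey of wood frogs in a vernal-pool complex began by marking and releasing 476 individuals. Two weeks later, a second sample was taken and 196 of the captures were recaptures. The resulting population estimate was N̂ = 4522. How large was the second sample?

From N = M·C/R: C = N·R / M = 4522·196 / 476 = 886312 / 476 = 1862.

C = 1862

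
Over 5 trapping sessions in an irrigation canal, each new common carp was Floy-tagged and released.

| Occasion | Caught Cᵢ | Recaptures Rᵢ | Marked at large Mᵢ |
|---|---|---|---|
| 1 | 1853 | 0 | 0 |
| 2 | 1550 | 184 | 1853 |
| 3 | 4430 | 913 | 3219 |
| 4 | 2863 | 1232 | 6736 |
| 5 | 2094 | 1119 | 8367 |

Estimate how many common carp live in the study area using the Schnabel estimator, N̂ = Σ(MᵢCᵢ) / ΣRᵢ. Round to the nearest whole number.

Σ MᵢCᵢ = 0·1853 + 1853·1550 + 3219·4430 + 6736·2863 + 8367·2094 = 0 + 2872150 + 14260170 + 19285168 + 17520498 = 53937986
Σ Rᵢ = 0 + 184 + 913 + 1232 + 1119 = 3448
N̂ = 53937986 / 3448 ≈ 15643.3 → 15643

N ≈ 15,643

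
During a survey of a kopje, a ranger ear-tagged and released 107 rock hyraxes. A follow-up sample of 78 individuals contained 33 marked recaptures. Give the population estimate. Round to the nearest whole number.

The marked fraction in the recapture sample should equal the marked fraction in the population: 33/78 = 107/N.
N = (107 × 78) / 33 = 8346 / 33 ≈ 252.9 → 253

N ≈ 253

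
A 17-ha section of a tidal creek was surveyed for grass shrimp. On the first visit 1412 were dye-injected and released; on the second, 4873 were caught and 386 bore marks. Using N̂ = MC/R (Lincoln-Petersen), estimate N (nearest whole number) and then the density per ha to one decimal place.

N̂ = 1412·4873/386 = 6880676/386 ≈ 17825.6 → 17826
Density = N̂ / area = 17826 / 17 ≈ 1048.59 → 1048.6 per ha

density ≈ 1048.6 grass shrimp per ha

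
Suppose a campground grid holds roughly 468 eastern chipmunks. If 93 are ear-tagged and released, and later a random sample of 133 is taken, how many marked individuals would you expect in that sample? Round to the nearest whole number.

The marked fraction of the population is 93/468, so in a sample of 133 expect C·(M/N) marked.
E[R] = 93 × 133 / 468 = 12369 / 468 ≈ 26.4 → 26

expected recaptures ≈ 26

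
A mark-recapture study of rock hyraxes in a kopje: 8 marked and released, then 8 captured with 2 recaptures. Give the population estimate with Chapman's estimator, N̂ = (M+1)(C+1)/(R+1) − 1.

N = 26

N̂ = (8+1)(8+1)/(2+1) − 1 = 9·9/3 − 1
= 81/3 − 1 = 27 − 1 = 26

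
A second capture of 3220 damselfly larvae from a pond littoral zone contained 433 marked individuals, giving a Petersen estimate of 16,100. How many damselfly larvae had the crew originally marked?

M = 2165

From N = M·C/R: M = N·R / C = 16100·433 / 3220 = 6971300 / 3220 = 2165.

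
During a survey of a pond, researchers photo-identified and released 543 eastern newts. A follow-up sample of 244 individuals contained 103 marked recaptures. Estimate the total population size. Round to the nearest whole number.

The marked fraction in the recapture sample should equal the marked fraction in the population: 103/244 = 543/N.
N = (543 × 244) / 103 = 132492 / 103 ≈ 1286.3 → 1286

N ≈ 1286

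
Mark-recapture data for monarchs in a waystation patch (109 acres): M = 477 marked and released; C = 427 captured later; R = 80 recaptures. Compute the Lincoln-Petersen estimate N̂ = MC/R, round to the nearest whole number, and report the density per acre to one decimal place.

density ≈ 23.4 monarchs per acre

N̂ = 477·427/80 = 203679/80 ≈ 2546.0 → 2546
Density = N̂ / area = 2546 / 109 ≈ 23.36 → 23.4 per acre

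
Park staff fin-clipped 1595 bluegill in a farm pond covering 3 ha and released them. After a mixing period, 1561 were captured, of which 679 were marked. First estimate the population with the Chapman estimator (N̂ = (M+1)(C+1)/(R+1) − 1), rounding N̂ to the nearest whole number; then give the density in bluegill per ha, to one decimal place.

density ≈ 1221.7 bluegill per ha

N̂ = 1596·1562/680 − 1 = 2492952/680 − 1 ≈ 3665.1 → 3665
Density = N̂ / area = 3665 / 3 ≈ 1221.67 → 1221.7 per ha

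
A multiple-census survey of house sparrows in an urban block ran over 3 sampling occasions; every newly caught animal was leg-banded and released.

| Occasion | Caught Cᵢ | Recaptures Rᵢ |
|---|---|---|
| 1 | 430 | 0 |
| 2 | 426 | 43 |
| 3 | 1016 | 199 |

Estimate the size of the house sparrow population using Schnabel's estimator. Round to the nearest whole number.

N ≈ 4170

Marked at large before each occasion: Mᵢ = Σⱼ<ᵢ (Cⱼ − Rⱼ) → M1=0, M2=430, M3=813
Σ MᵢCᵢ = 0·430 + 430·426 + 813·1016 = 0 + 183180 + 826008 = 1009188
Σ Rᵢ = 0 + 43 + 199 = 242
N̂ = 1009188 / 242 ≈ 4170.2 → 4170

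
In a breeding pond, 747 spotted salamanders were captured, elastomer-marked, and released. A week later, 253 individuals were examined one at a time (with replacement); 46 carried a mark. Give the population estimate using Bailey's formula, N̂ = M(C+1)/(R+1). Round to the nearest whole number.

N ≈ 4037

N̂ = 747·(253+1)/(46+1) = 747·254/47 = 189738/47 ≈ 4037.0 → 4037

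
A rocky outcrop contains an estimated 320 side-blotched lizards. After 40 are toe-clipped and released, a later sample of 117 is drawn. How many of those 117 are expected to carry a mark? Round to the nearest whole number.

The marked fraction of the population is 40/320, so in a sample of 117 expect C·(M/N) marked.
E[R] = 40 × 117 / 320 = 4680 / 320 ≈ 14.6 → 15

expected recaptures ≈ 15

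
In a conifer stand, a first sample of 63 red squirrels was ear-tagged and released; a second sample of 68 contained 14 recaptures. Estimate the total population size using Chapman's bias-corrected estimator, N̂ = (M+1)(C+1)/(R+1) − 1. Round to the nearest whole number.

N ≈ 293

N̂ = (63+1)(68+1)/(14+1) − 1 = 64·69/15 − 1
= 4416/15 − 1 ≈ 294.4 − 1 ≈ 293.4 → 293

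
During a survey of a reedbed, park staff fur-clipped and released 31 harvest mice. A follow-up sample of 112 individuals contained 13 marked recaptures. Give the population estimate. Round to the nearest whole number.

N = (31 × 112) / 13 = 3472 / 13 ≈ 267.1 → 267

N ≈ 267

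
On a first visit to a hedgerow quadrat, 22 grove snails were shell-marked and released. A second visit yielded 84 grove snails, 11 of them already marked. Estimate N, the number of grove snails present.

N = 168

N = (22 × 84) / 11 = 1848 / 11 = 168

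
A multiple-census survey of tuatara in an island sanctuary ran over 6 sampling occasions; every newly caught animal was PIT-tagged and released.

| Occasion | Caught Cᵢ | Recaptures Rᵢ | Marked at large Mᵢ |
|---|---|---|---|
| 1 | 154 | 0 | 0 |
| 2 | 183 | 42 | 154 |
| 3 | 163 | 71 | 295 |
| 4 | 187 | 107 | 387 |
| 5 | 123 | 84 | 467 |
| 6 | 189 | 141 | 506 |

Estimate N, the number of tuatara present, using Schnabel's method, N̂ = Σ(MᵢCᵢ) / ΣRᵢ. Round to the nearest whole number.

Σ MᵢCᵢ = 0·154 + 154·183 + 295·163 + 387·187 + 467·123 + 506·189 = 0 + 28182 + 48085 + 72369 + 57441 + 95634 = 301711
Σ Rᵢ = 0 + 42 + 71 + 107 + 84 + 141 = 445
N̂ = 301711 / 445 ≈ 678.0 → 678

N ≈ 678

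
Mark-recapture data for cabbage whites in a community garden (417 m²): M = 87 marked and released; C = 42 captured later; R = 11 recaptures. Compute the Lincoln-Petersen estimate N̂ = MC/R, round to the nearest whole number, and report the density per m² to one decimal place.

density ≈ 0.8 cabbage whites per m²

N̂ = 87·42/11 = 3654/11 ≈ 332.2 → 332
Density = N̂ / area = 332 / 417 ≈ 0.80 → 0.8 per m²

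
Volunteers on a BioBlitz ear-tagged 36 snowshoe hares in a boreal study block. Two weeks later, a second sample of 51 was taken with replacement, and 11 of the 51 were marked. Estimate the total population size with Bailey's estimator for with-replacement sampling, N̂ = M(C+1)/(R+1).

N = 156

N̂ = 36·(51+1)/(11+1) = 36·52/12 = 1872/12 = 156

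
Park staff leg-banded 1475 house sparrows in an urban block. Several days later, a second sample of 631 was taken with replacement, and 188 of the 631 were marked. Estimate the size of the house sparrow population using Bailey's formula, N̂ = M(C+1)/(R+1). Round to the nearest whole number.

N̂ = 1475·(631+1)/(188+1) = 1475·632/189 = 932200/189 ≈ 4932.3 → 4932

N ≈ 4932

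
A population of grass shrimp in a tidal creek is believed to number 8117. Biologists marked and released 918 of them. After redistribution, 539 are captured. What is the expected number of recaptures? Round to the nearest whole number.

The marked fraction of the population is 918/8117, so in a sample of 539 expect C·(M/N) marked.
E[R] = 918 × 539 / 8117 = 494802 / 8117 ≈ 61.0 → 61

expected recaptures ≈ 61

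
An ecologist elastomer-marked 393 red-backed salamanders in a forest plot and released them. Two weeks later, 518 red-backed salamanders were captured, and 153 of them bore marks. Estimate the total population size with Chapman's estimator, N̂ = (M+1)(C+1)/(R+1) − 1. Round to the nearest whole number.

N ≈ 1327

N̂ = (393+1)(518+1)/(153+1) − 1 = 394·519/154 − 1
= 204486/154 − 1 ≈ 1327.8 − 1 ≈ 1326.8 → 1327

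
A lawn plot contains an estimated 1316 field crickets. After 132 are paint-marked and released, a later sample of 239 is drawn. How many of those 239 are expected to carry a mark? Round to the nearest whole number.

expected recaptures ≈ 24

The marked fraction of the population is 132/1316, so in a sample of 239 expect C·(M/N) marked.
E[R] = 132 × 239 / 1316 = 31548 / 1316 ≈ 24.0 → 24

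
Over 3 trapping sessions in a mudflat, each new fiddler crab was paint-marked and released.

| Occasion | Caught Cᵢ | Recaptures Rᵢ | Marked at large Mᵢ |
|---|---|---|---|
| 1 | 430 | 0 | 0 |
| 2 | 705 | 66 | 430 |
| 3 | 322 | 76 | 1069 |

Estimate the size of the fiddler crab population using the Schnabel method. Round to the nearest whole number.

Σ MᵢCᵢ = 0·430 + 430·705 + 1069·322 = 0 + 303150 + 344218 = 647368
Σ Rᵢ = 0 + 66 + 76 = 142
N̂ = 647368 / 142 ≈ 4558.9 → 4559

N ≈ 4559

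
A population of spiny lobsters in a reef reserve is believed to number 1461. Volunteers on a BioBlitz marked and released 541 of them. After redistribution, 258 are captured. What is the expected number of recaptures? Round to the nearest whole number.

Expected recaptures E[R] = M·C / N.
E[R] = 541 × 258 / 1461 = 139578 / 1461 ≈ 95.5 → 96

expected recaptures ≈ 96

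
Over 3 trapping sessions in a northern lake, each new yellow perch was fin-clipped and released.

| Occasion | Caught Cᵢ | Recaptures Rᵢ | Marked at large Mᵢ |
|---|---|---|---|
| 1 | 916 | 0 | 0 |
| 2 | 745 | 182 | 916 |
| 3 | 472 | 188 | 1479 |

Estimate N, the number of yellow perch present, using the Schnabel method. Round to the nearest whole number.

Σ MᵢCᵢ = 0·916 + 916·745 + 1479·472 = 0 + 682420 + 698088 = 1380508
Σ Rᵢ = 0 + 182 + 188 = 370
N̂ = 1380508 / 370 ≈ 3731.1 → 3731

N ≈ 3731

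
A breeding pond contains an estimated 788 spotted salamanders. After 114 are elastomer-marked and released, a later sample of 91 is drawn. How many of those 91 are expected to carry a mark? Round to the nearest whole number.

expected recaptures ≈ 13

The marked fraction of the population is 114/788, so in a sample of 91 expect C·(M/N) marked.
E[R] = 114 × 91 / 788 = 10374 / 788 ≈ 13.2 → 13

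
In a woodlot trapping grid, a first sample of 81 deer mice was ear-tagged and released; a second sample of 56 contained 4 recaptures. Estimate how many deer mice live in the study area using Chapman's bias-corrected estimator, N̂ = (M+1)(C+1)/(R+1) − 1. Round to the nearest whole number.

N̂ = (81+1)(56+1)/(4+1) − 1 = 82·57/5 − 1
= 4674/5 − 1 ≈ 934.8 − 1 ≈ 933.8 → 934

N ≈ 934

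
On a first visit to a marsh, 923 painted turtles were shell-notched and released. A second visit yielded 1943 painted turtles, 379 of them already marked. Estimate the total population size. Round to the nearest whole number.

N = (923 × 1943) / 379 = 1793389 / 379 ≈ 4731.9 → 4732

N ≈ 4732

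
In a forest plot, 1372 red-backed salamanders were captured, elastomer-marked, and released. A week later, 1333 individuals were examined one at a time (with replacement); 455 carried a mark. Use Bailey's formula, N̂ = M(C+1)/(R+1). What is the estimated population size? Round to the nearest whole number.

N ≈ 4014

N̂ = 1372·(1333+1)/(455+1) = 1372·1334/456 = 1830248/456 ≈ 4013.7 → 4014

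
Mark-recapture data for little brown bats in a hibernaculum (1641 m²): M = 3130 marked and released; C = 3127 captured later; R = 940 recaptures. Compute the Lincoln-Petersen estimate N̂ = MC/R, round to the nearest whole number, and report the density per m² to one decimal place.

N̂ = 3130·3127/940 = 9787510/940 ≈ 10412.2 → 10412
Density = N̂ / area = 10412 / 1641 ≈ 6.34 → 6.3 per m²

density ≈ 6.3 little brown bats per m²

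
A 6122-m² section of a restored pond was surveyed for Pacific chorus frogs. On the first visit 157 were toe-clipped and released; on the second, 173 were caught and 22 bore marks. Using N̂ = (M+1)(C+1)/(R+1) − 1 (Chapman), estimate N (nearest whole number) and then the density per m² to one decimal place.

N̂ = 158·174/23 − 1 = 27492/23 − 1 ≈ 1194.3 → 1194
Density = N̂ / area = 1194 / 6122 ≈ 0.20 → 0.2 per m²

density ≈ 0.2 Pacific chorus frogs per m²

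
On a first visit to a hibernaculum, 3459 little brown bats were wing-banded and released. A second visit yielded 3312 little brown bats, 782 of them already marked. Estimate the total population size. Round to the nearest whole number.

N ≈ 14,650

N = (3459 × 3312) / 782 = 11456208 / 782 ≈ 14649.9 → 14650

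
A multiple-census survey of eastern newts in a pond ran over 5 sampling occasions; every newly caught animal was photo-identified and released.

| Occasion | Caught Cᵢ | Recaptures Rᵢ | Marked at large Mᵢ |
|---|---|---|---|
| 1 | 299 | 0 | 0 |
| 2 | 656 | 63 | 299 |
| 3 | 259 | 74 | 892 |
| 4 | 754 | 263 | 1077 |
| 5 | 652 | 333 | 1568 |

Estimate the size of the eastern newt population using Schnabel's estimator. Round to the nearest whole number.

N ≈ 3085

Σ MᵢCᵢ = 0·299 + 299·656 + 892·259 + 1077·754 + 1568·652 = 0 + 196144 + 231028 + 812058 + 1022336 = 2261566
Σ Rᵢ = 0 + 63 + 74 + 263 + 333 = 733
N̂ = 2261566 / 733 ≈ 3085.4 → 3085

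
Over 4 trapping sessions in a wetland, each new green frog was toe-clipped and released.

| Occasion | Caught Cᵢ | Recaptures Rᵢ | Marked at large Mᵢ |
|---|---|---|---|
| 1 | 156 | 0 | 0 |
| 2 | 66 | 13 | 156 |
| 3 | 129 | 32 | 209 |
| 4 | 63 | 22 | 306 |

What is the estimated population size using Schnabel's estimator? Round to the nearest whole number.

Σ MᵢCᵢ = 0·156 + 156·66 + 209·129 + 306·63 = 0 + 10296 + 26961 + 19278 = 56535
Σ Rᵢ = 0 + 13 + 32 + 22 = 67
N̂ = 56535 / 67 ≈ 843.8 → 844

N ≈ 844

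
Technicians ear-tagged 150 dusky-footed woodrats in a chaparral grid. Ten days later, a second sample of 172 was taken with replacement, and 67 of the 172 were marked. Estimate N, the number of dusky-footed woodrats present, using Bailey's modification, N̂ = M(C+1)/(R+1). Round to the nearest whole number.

N̂ = 150·(172+1)/(67+1) = 150·173/68 = 25950/68 ≈ 381.6 → 382

N ≈ 382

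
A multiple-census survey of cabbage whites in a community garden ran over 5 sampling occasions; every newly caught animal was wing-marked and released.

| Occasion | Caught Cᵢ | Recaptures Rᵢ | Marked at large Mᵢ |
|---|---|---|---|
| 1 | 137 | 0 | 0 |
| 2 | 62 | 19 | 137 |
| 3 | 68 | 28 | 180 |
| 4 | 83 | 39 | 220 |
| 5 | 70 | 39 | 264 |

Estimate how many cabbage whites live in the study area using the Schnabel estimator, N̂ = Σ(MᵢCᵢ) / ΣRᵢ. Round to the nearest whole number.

N ≈ 460

Σ MᵢCᵢ = 0·137 + 137·62 + 180·68 + 220·83 + 264·70 = 0 + 8494 + 12240 + 18260 + 18480 = 57474
Σ Rᵢ = 0 + 19 + 28 + 39 + 39 = 125
N̂ = 57474 / 125 ≈ 459.8 → 460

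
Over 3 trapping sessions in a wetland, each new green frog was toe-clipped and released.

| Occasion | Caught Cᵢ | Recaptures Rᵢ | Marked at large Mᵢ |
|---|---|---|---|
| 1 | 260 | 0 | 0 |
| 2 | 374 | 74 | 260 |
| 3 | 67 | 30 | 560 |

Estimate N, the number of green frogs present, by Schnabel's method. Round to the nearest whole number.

Σ MᵢCᵢ = 0·260 + 260·374 + 560·67 = 0 + 97240 + 37520 = 134760
Σ Rᵢ = 0 + 74 + 30 = 104
N̂ = 134760 / 104 ≈ 1295.8 → 1296

N ≈ 1296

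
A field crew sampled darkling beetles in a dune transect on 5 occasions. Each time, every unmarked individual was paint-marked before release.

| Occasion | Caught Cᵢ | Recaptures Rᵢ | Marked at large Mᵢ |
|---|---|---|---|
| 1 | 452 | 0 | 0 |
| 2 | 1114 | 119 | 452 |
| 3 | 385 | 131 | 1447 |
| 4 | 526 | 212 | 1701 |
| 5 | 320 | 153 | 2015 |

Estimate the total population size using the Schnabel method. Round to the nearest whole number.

Σ MᵢCᵢ = 0·452 + 452·1114 + 1447·385 + 1701·526 + 2015·320 = 0 + 503528 + 557095 + 894726 + 644800 = 2600149
Σ Rᵢ = 0 + 119 + 131 + 212 + 153 = 615
N̂ = 2600149 / 615 ≈ 4227.9 → 4228

N ≈ 4228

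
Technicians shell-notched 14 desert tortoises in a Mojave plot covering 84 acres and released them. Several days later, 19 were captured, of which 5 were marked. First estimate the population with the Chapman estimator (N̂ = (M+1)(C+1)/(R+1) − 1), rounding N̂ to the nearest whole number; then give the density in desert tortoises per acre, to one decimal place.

N̂ = 15·20/6 − 1 = 300/6 − 1 = 49
Density = N̂ / area = 49 / 84 ≈ 0.58 → 0.6 per acre

density ≈ 0.6 desert tortoises per acre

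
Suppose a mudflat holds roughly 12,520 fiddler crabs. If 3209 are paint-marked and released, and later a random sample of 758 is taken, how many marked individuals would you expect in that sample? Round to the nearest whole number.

expected recaptures ≈ 194

The marked fraction of the population is 3209/12520, so in a sample of 758 expect C·(M/N) marked.
E[R] = 3209 × 758 / 12520 = 2432422 / 12520 ≈ 194.3 → 194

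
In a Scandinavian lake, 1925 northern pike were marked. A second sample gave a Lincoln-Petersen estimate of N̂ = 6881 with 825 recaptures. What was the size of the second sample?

C = 2949

From N = M·C/R: C = N·R / M = 6881·825 / 1925 = 5676825 / 1925 = 2949.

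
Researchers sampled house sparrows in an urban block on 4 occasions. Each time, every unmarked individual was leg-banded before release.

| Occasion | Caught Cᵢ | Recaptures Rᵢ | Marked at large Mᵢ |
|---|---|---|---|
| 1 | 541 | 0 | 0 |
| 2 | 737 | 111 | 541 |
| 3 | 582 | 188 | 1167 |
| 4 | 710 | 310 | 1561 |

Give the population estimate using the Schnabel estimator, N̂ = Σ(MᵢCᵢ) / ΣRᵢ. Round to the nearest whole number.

N ≈ 3590

Σ MᵢCᵢ = 0·541 + 541·737 + 1167·582 + 1561·710 = 0 + 398717 + 679194 + 1108310 = 2186221
Σ Rᵢ = 0 + 111 + 188 + 310 = 609
N̂ = 2186221 / 609 ≈ 3589.9 → 3590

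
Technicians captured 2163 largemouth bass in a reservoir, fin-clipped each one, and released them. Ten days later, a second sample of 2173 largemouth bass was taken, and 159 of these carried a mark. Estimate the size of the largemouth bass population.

N = (2163 × 2173) / 159 = 4700199 / 159 = 29561

N = 29,561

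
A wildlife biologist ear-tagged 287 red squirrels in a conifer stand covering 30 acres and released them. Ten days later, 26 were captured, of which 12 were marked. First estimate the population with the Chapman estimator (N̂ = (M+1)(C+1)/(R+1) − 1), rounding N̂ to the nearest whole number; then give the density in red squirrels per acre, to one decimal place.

density ≈ 19.9 red squirrels per acre

N̂ = 288·27/13 − 1 = 7776/13 − 1 ≈ 597.2 → 597
Density = N̂ / area = 597 / 30 ≈ 19.90 → 19.9 per acre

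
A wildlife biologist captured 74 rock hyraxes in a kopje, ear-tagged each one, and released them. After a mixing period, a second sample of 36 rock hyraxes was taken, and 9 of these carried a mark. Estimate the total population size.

N = (74 × 36) / 9 = 2664 / 9 = 296

N = 296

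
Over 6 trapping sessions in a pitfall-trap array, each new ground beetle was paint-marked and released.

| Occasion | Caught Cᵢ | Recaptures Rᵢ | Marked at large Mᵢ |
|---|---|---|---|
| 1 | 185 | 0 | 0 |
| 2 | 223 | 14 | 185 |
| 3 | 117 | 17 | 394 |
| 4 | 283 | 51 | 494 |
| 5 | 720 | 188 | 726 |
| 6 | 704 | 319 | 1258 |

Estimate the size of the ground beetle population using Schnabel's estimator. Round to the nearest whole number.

Σ MᵢCᵢ = 0·185 + 185·223 + 394·117 + 494·283 + 726·720 + 1258·704 = 0 + 41255 + 46098 + 139802 + 522720 + 885632 = 1635507
Σ Rᵢ = 0 + 14 + 17 + 51 + 188 + 319 = 589
N̂ = 1635507 / 589 ≈ 2776.8 → 2777

N ≈ 2777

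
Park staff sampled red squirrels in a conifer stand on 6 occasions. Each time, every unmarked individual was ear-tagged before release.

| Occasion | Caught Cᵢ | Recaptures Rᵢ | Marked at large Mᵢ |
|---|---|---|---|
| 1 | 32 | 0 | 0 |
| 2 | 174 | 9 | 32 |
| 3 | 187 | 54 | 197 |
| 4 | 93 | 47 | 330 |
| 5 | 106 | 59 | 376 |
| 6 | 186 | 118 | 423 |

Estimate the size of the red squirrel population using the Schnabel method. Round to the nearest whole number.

Σ MᵢCᵢ = 0·32 + 32·174 + 197·187 + 330·93 + 376·106 + 423·186 = 0 + 5568 + 36839 + 30690 + 39856 + 78678 = 191631
Σ Rᵢ = 0 + 9 + 54 + 47 + 59 + 118 = 287
N̂ = 191631 / 287 ≈ 667.7 → 668

N ≈ 668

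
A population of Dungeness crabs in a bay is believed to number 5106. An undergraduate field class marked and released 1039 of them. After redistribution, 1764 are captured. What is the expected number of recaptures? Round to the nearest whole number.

expected recaptures ≈ 359

Expected recaptures E[R] = M·C / N.
E[R] = 1039 × 1764 / 5106 = 1832796 / 5106 ≈ 358.9 → 359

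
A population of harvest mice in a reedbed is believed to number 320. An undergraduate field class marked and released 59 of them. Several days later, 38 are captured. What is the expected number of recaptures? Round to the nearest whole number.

The marked fraction of the population is 59/320, so in a sample of 38 expect C·(M/N) marked.
E[R] = 59 × 38 / 320 = 2242 / 320 ≈ 7.0 → 7

expected recaptures ≈ 7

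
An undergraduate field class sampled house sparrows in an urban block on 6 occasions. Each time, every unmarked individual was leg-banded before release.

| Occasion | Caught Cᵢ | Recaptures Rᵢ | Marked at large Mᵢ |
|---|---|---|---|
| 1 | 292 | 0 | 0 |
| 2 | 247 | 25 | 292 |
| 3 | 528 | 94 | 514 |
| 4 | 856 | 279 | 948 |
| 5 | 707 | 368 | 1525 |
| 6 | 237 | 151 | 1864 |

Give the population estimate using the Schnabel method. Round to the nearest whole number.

Σ MᵢCᵢ = 0·292 + 292·247 + 514·528 + 948·856 + 1525·707 + 1864·237 = 0 + 72124 + 271392 + 811488 + 1078175 + 441768 = 2674947
Σ Rᵢ = 0 + 25 + 94 + 279 + 368 + 151 = 917
N̂ = 2674947 / 917 ≈ 2917.1 → 2917

N ≈ 2917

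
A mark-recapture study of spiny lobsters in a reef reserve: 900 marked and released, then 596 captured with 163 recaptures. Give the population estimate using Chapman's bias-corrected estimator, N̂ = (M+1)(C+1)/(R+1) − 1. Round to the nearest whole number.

N̂ = (900+1)(596+1)/(163+1) − 1 = 901·597/164 − 1
= 537897/164 − 1 ≈ 3279.9 − 1 ≈ 3278.9 → 3279

N ≈ 3279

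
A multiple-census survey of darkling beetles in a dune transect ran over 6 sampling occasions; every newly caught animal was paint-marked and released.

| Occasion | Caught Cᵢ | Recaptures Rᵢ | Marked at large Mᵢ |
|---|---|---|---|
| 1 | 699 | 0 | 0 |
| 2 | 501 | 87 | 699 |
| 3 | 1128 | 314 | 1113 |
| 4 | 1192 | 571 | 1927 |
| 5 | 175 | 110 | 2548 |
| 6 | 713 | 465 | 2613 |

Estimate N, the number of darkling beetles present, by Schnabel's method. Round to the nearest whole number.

Σ MᵢCᵢ = 0·699 + 699·501 + 1113·1128 + 1927·1192 + 2548·175 + 2613·713 = 0 + 350199 + 1255464 + 2296984 + 445900 + 1863069 = 6211616
Σ Rᵢ = 0 + 87 + 314 + 571 + 110 + 465 = 1547
N̂ = 6211616 / 1547 ≈ 4015.3 → 4015

N ≈ 4015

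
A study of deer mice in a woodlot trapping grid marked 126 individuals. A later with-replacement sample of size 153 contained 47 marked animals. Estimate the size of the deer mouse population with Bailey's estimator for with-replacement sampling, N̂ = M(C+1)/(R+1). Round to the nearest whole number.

N ≈ 404

N̂ = 126·(153+1)/(47+1) = 126·154/48 = 19404/48 ≈ 404.2 → 404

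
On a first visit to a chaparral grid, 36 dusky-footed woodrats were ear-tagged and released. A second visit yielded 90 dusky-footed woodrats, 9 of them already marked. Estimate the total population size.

N = 360

Lincoln-Petersen assumes M/N = R/C, so N = M·C / R.
N = (36 × 90) / 9 = 3240 / 9 = 360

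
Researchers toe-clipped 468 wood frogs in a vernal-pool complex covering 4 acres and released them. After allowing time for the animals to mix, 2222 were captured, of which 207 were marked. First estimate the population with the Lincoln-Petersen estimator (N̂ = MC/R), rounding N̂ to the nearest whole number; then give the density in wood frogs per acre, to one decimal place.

density ≈ 1256.0 wood frogs per acre

N̂ = 468·2222/207 = 1039896/207 ≈ 5023.7 → 5024
Density = N̂ / area = 5024 / 4 = 1256.0 per acre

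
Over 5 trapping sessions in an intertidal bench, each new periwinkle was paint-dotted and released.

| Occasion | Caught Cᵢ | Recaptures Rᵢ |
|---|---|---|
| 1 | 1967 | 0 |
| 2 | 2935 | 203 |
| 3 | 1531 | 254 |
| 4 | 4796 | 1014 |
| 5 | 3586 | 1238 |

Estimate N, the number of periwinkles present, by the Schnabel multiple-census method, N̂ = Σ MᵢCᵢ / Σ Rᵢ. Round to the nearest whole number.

Marked at large before each occasion: Mᵢ = Σⱼ<ᵢ (Cⱼ − Rⱼ) → M1=0, M2=1967, M3=4699, M4=5976, M5=9758
Σ MᵢCᵢ = 0·1967 + 1967·2935 + 4699·1531 + 5976·4796 + 9758·3586 = 0 + 5773145 + 7194169 + 28660896 + 34992188 = 76620398
Σ Rᵢ = 0 + 203 + 254 + 1014 + 1238 = 2709
N̂ = 76620398 / 2709 ≈ 28283.6 → 28284

N ≈ 28,284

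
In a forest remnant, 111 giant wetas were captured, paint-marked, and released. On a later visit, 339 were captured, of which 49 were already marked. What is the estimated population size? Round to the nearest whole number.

N = (111 × 339) / 49 = 37629 / 49 ≈ 767.9 → 768

N ≈ 768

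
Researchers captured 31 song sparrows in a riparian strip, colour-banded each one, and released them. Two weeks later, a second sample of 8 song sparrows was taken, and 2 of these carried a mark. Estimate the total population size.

N = 124

N = (31 × 8) / 2 = 248 / 2 = 124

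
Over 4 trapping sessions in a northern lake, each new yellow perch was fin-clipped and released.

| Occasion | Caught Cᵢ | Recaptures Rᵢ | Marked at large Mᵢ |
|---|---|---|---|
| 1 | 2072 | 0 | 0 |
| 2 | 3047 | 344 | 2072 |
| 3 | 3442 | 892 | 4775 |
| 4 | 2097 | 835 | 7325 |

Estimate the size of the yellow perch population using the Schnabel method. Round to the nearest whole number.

Σ MᵢCᵢ = 0·2072 + 2072·3047 + 4775·3442 + 7325·2097 = 0 + 6313384 + 16435550 + 15360525 = 38109459
Σ Rᵢ = 0 + 344 + 892 + 835 = 2071
N̂ = 38109459 / 2071 ≈ 18401.48 → 18401

N ≈ 18,401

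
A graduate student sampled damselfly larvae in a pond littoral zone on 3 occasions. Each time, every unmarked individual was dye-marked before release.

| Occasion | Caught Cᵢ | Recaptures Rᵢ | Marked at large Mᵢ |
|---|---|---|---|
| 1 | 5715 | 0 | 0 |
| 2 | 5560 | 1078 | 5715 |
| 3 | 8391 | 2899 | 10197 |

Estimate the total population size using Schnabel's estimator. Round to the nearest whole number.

N ≈ 29,504

Σ MᵢCᵢ = 0·5715 + 5715·5560 + 10197·8391 = 0 + 31775400 + 85563027 = 117338427
Σ Rᵢ = 0 + 1078 + 2899 = 3977
N̂ = 117338427 / 3977 ≈ 29504.3 → 29504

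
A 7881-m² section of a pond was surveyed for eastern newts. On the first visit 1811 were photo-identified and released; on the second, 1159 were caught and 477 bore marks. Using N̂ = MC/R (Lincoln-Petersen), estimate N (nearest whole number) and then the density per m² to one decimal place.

density ≈ 0.6 eastern newts per m²

N̂ = 1811·1159/477 = 2098949/477 ≈ 4400.3 → 4400
Density = N̂ / area = 4400 / 7881 ≈ 0.56 → 0.6 per m²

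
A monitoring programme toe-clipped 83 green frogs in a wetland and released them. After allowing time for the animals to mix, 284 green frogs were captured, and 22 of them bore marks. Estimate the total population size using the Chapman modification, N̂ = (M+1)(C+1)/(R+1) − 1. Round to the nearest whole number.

N ≈ 1040

N̂ = (83+1)(284+1)/(22+1) − 1 = 84·285/23 − 1
= 23940/23 − 1 ≈ 1040.9 − 1 ≈ 1039.9 → 1040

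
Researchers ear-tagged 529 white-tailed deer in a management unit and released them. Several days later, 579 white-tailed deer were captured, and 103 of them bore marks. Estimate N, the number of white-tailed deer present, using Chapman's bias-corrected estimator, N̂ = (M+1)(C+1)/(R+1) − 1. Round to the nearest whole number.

N̂ = (529+1)(579+1)/(103+1) − 1 = 530·580/104 − 1
= 307400/104 − 1 ≈ 2955.8 − 1 ≈ 2954.8 → 2955

N ≈ 2955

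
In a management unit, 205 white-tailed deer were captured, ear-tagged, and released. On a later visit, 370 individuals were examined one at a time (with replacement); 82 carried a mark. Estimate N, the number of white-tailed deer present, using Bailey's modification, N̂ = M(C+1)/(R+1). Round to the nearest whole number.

N ≈ 916

N̂ = 205·(370+1)/(82+1) = 205·371/83 = 76055/83 ≈ 916.3 → 916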